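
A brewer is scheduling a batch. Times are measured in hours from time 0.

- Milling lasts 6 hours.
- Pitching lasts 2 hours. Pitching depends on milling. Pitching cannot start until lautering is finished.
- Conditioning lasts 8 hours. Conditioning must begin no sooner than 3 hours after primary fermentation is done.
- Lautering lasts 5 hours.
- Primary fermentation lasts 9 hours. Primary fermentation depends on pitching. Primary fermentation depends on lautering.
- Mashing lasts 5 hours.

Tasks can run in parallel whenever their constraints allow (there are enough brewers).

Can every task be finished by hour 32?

Nothing blocks lautering, so it runs from hour 0 to hour 5.
Nothing blocks mashing, so it runs from hour 0 to hour 5.
Milling can start immediately at hour 0; it finishes at hour 6.
Pitching has to wait for milling (finishes hour 6); lautering (finishes hour 5). The latest of these is hour 6, so pitching runs hour 6 to 6 + 2 = hour 8.
Primary fermentation has to wait for pitching (finishes hour 8); lautering (finishes hour 5). The latest of these is hour 8, so primary fermentation runs hour 8 to 8 + 9 = hour 17.
After primary fermentation (finishes hour 17, plus 3-hour gap → hour 20), conditioning can start at hour 20 and finishes at hour 28.
Every task is finished by hour 28, which is no later than the deadline of 32, so the schedule is feasible.

Yes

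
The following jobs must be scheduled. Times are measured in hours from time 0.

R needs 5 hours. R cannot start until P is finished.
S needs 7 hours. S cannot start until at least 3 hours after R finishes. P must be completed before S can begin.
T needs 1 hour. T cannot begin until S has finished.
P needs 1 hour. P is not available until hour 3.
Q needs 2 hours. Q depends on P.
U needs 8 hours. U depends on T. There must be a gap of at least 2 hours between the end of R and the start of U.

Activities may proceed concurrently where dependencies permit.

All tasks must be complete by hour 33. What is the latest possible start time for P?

Q has no dependents, so it just needs to finish by hour 33. Starting by 33 − 2 = hour 31 achieves that.
U must finish by hour 33; it takes 8 hours, so it must start by 33 − 8 = hour 25.
T feeds into U (must start by hour 25); so T must finish by hour 25 and therefore start by hour 24.
Since T (must start by hour 24) depends on it, S must finish by hour 24. Backing off its 7-hour duration gives a latest start of hour 17.
For R: S (must start by hour 17, minus 3-hour gap → hour 14); U (must start by hour 25, minus 2-hour gap → hour 23). The most restrictive is hour 14; with a 5-hour duration, R must start by hour 9.
For P: Q (must start by hour 31); R (must start by hour 9); S (must start by hour 17). The most restrictive is hour 9; with a 1-hour duration, P must start by hour 8.

8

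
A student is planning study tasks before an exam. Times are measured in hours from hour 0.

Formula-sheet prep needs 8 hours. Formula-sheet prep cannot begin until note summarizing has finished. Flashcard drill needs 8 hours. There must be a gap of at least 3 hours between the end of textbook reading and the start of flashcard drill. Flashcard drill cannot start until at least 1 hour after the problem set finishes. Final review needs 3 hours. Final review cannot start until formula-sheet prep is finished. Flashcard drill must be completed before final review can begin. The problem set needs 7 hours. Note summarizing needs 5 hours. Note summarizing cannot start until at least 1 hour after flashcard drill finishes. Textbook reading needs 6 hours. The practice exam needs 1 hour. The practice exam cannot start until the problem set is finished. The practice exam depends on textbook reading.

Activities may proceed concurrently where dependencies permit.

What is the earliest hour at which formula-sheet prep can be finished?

Nothing blocks the problem set, so it runs from hour 0 to hour 7.
Nothing blocks textbook reading, so it runs from hour 0 to hour 6.
Flashcard drill needs all of textbook reading (finishes hour 6, plus 3-hour gap → hour 9); the problem set (finishes hour 7, plus 1-hour gap → hour 8). That puts its earliest start at hour 9; it finishes at 9 + 8 = hour 17.
After flashcard drill (finishes hour 17, plus 1-hour gap → hour 18), note summarizing can start at hour 18 and finishes at hour 23.
Formula-sheet prep cannot begin until note summarizing (finishes hour 23). It runs from hour 23 to 23 + 8 = hour 31.

31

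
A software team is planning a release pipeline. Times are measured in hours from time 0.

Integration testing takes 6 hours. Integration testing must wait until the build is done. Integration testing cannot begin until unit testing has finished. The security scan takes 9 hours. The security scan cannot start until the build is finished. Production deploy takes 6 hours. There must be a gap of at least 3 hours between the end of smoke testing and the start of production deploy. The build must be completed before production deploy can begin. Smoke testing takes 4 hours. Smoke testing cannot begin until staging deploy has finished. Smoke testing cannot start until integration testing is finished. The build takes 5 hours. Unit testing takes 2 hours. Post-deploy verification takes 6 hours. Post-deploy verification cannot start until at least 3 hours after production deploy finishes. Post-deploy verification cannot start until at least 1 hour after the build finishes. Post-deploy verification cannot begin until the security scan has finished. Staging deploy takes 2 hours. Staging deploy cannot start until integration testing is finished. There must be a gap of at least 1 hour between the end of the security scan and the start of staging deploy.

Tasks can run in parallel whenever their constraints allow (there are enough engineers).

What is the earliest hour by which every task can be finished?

39

Unit testing can start immediately at hour 0; it finishes at hour 2.
The build can start immediately at hour 0; it finishes at hour 5.
The security scan cannot begin until the build (finishes hour 5). It runs from hour 5 to 5 + 9 = hour 14.
For integration testing: the build (finishes hour 5); unit testing (finishes hour 2). Taking the maximum gives a start of hour 5, and it finishes at 5 + 6 = hour 11.
Staging deploy needs all of integration testing (finishes hour 11); the security scan (finishes hour 14, plus 1-hour gap → hour 15). That puts its earliest start at hour 15; it finishes at 15 + 2 = hour 17.
Smoke testing cannot start until staging deploy (finishes hour 17); integration testing (finishes hour 11). The controlling bound is hour 17, so smoke testing finishes at 17 + 4 = hour 21.
Production deploy needs all of smoke testing (finishes hour 21, plus 3-hour gap → hour 24); the build (finishes hour 5). That puts its earliest start at hour 24; it finishes at 24 + 6 = hour 30.
Post-deploy verification cannot start until production deploy (finishes hour 30, plus 3-hour gap → hour 33); the build (finishes hour 5, plus 1-hour gap → hour 6); the security scan (finishes hour 14). The controlling bound is hour 33, so post-deploy verification finishes at 33 + 6 = hour 39.
All tasks are finished once the last one completes. Finish times: The build at 5, Unit testing at 2, Integration testing at 11, The security scan at 14, Staging deploy at 17, Smoke testing at 21, Production deploy at 30, Post-deploy verification at 39. The latest is hour 39.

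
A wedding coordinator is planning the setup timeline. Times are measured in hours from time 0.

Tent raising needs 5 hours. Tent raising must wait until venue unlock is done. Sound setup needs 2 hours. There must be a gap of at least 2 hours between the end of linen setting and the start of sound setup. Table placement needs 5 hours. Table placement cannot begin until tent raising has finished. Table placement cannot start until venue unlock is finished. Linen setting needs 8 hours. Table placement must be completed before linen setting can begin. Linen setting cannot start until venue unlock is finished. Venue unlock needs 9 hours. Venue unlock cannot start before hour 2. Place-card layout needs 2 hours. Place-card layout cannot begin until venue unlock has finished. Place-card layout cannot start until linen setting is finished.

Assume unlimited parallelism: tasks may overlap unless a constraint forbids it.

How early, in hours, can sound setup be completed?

Venue unlock cannot begin until its own release at hour 2. It runs from hour 2 to 2 + 9 = hour 11.
Tent raising cannot begin until venue unlock (finishes hour 11). It runs from hour 11 to 11 + 5 = hour 16.
For table placement: tent raising (finishes hour 16); venue unlock (finishes hour 11). Taking the maximum gives a start of hour 16, and it finishes at 16 + 5 = hour 21.
For linen setting: table placement (finishes hour 21); venue unlock (finishes hour 11). Taking the maximum gives a start of hour 21, and it finishes at 21 + 8 = hour 29.
After linen setting (finishes hour 29, plus 2-hour gap → hour 31), sound setup can start at hour 31 and finishes at hour 33.

33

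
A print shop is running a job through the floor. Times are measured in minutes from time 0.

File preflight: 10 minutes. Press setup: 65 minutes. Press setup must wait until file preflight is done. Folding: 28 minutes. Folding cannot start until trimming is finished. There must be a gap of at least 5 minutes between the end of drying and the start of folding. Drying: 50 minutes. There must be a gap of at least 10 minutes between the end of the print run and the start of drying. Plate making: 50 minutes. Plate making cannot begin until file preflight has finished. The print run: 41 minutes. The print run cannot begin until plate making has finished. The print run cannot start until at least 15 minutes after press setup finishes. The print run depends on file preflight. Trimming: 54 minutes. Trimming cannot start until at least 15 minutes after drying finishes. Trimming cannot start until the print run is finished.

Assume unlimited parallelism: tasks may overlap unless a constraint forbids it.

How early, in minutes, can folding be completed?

288

File preflight can start immediately at minute 0; it finishes at minute 10.
Press setup cannot begin until file preflight (finishes minute 10). It runs from minute 10 to 10 + 65 = minute 75.
Plate making cannot begin until file preflight (finishes minute 10). It runs from minute 10 to 10 + 50 = minute 60.
The print run needs all of plate making (finishes minute 60); press setup (finishes minute 75, plus 15-minute gap → minute 90); file preflight (finishes minute 10). That puts its earliest start at minute 90; it finishes at 90 + 41 = minute 131.
Drying waits on the print run (finishes minute 131, plus 10-minute gap → minute 141), so it starts at minute 141 and finishes at 141 + 50 = minute 191.
Trimming cannot start until drying (finishes minute 191, plus 15-minute gap → minute 206); the print run (finishes minute 131). The controlling bound is minute 206, so trimming finishes at 206 + 54 = minute 260.
Folding has to wait for trimming (finishes minute 260); drying (finishes minute 191, plus 5-minute gap → minute 196). The latest of these is minute 260, so folding runs minute 260 to 260 + 28 = minute 288.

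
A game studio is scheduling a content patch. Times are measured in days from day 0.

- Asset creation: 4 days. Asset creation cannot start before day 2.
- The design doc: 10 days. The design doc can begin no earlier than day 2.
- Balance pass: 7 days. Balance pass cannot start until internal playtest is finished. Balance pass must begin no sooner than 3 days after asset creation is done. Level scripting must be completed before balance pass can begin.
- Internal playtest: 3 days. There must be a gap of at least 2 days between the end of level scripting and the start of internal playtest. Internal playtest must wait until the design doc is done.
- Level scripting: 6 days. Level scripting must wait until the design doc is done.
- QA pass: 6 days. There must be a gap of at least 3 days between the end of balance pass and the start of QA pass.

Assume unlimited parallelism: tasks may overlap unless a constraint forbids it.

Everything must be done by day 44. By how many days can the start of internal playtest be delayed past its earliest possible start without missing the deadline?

The design doc cannot begin until its own release at day 2. It runs from day 2 to 2 + 10 = day 12.
Level scripting cannot begin until the design doc (finishes day 12). It runs from day 12 to 12 + 6 = day 18.
Internal playtest needs all of level scripting (finishes day 18, plus 2-day gap → day 20); the design doc (finishes day 12). That puts its earliest start at day 20; it finishes at 20 + 3 = day 23.

Working backward from the deadline:
Nothing follows QA pass; the deadline of day 44 is its only limit. It must start by 44 − 6 = day 38.
Balance pass has to be done before QA pass (must start by day 38, minus 3-day gap → day 35). That means finishing by day 35, i.e. starting by 35 − 7 = day 28.
Internal playtest feeds into balance pass (must start by day 28); so internal playtest must finish by day 28 and therefore start by day 25.
So internal playtest can start as early as day 20 and as late as day 25, giving 25 − 20 = 5 days of slack.

5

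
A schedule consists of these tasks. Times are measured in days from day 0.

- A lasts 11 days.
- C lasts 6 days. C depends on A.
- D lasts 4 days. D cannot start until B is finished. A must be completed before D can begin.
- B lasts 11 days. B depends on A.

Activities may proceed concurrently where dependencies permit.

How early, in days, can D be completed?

26

Nothing blocks A, so it runs from day 0 to day 11.
B cannot begin until A (finishes day 11). It runs from day 11 to 11 + 11 = day 22.
For D: B (finishes day 22); A (finishes day 11). Taking the maximum gives a start of day 22, and it finishes at 22 + 4 = day 26.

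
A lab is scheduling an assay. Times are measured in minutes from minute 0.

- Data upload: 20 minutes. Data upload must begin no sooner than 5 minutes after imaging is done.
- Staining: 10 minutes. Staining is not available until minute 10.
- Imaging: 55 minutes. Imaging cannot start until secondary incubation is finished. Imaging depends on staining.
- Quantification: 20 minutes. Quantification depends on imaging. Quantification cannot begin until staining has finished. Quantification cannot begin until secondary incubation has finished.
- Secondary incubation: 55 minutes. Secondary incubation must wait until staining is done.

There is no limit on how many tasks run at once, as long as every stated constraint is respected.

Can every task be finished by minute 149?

After its own release at minute 10, staining can start at minute 10 and finishes at minute 20.
Secondary incubation cannot begin until staining (finishes minute 20). It runs from minute 20 to 20 + 55 = minute 75.
For imaging: secondary incubation (finishes minute 75); staining (finishes minute 20). Taking the maximum gives a start of minute 75, and it finishes at 75 + 55 = minute 130.
After imaging (finishes minute 130, plus 5-minute gap → minute 135), data upload can start at minute 135 and finishes at minute 155.
For quantification: imaging (finishes minute 130); staining (finishes minute 20); secondary incubation (finishes minute 75). Taking the maximum gives a start of minute 130, and it finishes at 130 + 20 = minute 150.
The earliest everything can be done is minute 155, which is after the deadline of 149, so it is not possible.

No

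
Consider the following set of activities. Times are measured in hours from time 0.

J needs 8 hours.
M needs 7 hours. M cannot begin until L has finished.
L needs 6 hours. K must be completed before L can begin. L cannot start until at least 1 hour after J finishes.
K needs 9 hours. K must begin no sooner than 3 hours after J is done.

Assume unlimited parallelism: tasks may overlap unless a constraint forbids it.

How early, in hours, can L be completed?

J can start immediately at hour 0; it finishes at hour 8.
After J (finishes hour 8, plus 3-hour gap → hour 11), K can start at hour 11 and finishes at hour 20.
L needs all of K (finishes hour 20); J (finishes hour 8, plus 1-hour gap → hour 9). That puts its earliest start at hour 20; it finishes at 20 + 6 = hour 26.

26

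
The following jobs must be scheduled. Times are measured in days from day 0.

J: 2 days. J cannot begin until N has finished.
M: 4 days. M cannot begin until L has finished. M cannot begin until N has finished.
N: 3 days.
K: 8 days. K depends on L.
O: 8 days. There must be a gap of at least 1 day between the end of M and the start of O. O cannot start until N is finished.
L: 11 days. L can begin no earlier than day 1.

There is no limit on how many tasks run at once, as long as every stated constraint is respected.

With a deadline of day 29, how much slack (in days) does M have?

4

Nothing blocks N, so it runs from day 0 to day 3.
After its own release at day 1, L can start at day 1 and finishes at day 12.
For M: L (finishes day 12); N (finishes day 3). Taking the maximum gives a start of day 12, and it finishes at 12 + 4 = day 16.

Working backward from the deadline:
Nothing follows O; the deadline of day 29 is its only limit. It must start by 29 − 8 = day 21.
M feeds into O (must start by day 21, minus 1-day gap → day 20); so M must finish by day 20 and therefore start by day 16.
So M can start as early as day 12 and as late as day 16, giving 16 − 12 = 4 days of slack.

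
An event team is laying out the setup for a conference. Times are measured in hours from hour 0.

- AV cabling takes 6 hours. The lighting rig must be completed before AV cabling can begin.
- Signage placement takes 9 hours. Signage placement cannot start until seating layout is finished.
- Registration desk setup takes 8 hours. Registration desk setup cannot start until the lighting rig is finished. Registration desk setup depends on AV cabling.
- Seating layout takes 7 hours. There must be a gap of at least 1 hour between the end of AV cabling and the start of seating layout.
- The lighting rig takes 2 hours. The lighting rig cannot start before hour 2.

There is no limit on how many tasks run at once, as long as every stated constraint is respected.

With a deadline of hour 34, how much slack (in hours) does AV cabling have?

The lighting rig waits on its own release at hour 2, so it starts at hour 2 and finishes at 2 + 2 = hour 4.
AV cabling waits on the lighting rig (finishes hour 4), so it starts at hour 4 and finishes at 4 + 6 = hour 10.

Working backward from the deadline:
Signage placement must finish by hour 34; it takes 9 hours, so it must start by 34 − 9 = hour 25.
Seating layout feeds into signage placement (must start by hour 25); so seating layout must finish by hour 25 and therefore start by hour 18.
To finish by hour 34, registration desk setup (duration 8) must start no later than hour 26.
AV cabling has several dependents: seating layout (must start by hour 18, minus 1-hour gap → hour 17); registration desk setup (must start by hour 26). The earliest of those limits is hour 17, so AV cabling must start by 17 − 6 = hour 11.
So AV cabling can start as early as hour 4 and as late as hour 11, giving 11 − 4 = 7 hours of slack.

7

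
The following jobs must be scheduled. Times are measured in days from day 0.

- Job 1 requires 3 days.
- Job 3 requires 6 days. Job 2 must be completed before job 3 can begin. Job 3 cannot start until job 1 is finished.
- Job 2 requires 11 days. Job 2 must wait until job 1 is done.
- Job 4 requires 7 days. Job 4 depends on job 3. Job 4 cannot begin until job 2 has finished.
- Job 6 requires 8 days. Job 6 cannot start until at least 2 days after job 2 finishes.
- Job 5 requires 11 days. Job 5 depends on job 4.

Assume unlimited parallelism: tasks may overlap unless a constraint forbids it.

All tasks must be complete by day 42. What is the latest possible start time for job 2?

Nothing follows job 5; the deadline of day 42 is its only limit. It must start by 42 − 11 = day 31.
Since job 5 (must start by day 31) depends on it, job 4 must finish by day 31. Backing off its 7-day duration gives a latest start of day 24.
Since job 4 (must start by day 24) depends on it, job 3 must finish by day 24. Backing off its 6-day duration gives a latest start of day 18.
To finish by day 42, job 6 (duration 8) must start no later than day 34.
Job 2 feeds job 3 (must start by day 18); job 4 (must start by day 24); job 6 (must start by day 34, minus 2-day gap → day 32). Taking the minimum, job 2 must finish by day 18 and start by 18 − 11 = day 7.

7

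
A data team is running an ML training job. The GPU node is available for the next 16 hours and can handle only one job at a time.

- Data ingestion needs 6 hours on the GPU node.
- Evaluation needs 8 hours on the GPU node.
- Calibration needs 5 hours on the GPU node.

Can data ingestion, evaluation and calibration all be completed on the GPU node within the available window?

Running back to back, the jobs need 6 + 8 + 5 = 19 hours on the GPU node.
Since 19 > 16, they cannot all fit.

No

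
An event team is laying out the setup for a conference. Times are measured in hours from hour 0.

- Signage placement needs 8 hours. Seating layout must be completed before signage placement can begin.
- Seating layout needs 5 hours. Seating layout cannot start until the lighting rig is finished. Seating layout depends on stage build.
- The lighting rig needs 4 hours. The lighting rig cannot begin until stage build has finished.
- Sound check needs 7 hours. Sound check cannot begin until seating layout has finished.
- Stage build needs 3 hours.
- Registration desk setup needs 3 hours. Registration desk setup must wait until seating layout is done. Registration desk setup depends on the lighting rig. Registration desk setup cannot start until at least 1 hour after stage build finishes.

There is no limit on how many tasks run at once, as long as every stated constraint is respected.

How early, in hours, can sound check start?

12

Stage build can start immediately at hour 0; it finishes at hour 3.
The lighting rig waits on stage build (finishes hour 3), so it starts at hour 3 and finishes at 3 + 4 = hour 7.
Seating layout has to wait for the lighting rig (finishes hour 7); stage build (finishes hour 3). The latest of these is hour 7, so seating layout runs hour 7 to 7 + 5 = hour 12.
Sound check waits on seating layout (finishes hour 12), so the earliest it can start is hour 12.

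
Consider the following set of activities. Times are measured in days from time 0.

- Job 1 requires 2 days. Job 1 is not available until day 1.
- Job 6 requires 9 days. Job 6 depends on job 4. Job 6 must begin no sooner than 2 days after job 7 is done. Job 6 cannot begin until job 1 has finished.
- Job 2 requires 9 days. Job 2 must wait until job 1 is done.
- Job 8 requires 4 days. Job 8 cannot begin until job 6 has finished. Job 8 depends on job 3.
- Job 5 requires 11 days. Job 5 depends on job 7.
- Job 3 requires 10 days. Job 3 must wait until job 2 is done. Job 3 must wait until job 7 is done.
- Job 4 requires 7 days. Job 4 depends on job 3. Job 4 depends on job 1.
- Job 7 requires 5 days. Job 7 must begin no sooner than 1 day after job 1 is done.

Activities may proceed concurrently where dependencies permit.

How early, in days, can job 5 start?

9

Job 1 waits on its own release at day 1, so it starts at day 1 and finishes at 1 + 2 = day 3.
Job 7 cannot begin until job 1 (finishes day 3, plus 1-day gap → day 4). It runs from day 4 to 4 + 5 = day 9.
Job 5 waits on job 7 (finishes day 9), so the earliest it can start is day 9.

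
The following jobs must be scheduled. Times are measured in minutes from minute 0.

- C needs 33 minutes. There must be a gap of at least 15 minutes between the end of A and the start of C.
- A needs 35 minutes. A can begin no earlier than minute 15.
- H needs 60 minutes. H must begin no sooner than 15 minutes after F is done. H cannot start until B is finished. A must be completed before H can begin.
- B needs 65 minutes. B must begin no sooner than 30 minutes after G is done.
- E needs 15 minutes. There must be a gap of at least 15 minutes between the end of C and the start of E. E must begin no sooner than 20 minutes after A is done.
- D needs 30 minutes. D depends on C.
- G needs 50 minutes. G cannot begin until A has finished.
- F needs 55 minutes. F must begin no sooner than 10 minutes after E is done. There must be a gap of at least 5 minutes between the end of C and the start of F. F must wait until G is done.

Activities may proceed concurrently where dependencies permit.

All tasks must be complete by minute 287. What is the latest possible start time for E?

H has no dependents, so it just needs to finish by minute 287. Starting by 287 − 60 = minute 227 achieves that.
Since H (must start by minute 227, minus 15-minute gap → minute 212) depends on it, F must finish by minute 212. Backing off its 55-minute duration gives a latest start of minute 157.
Since F (must start by minute 157, minus 10-minute gap → minute 147) depends on it, E must finish by minute 147. Backing off its 15-minute duration gives a latest start of minute 132.

132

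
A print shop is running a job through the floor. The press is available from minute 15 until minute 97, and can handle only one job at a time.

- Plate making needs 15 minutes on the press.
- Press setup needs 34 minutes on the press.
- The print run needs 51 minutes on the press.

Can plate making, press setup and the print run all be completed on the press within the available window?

No

The press window is 97 − 15 = 82 minutes.
Running back to back, the jobs need 15 + 34 + 51 = 100 minutes on the press.
Since 100 > 82, they cannot all fit.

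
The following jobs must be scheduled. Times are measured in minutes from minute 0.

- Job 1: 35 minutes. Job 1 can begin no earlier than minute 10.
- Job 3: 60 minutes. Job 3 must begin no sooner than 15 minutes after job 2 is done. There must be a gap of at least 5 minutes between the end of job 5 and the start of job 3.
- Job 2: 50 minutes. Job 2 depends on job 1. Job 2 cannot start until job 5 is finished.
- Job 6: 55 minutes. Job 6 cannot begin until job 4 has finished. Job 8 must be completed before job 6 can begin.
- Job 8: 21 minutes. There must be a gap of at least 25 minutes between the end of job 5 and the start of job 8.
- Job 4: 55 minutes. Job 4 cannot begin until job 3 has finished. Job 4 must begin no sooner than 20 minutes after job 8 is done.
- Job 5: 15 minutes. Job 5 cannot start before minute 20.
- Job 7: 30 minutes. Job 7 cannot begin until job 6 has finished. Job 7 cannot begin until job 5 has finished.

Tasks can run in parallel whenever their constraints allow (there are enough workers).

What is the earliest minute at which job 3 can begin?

After its own release at minute 20, job 5 can start at minute 20 and finishes at minute 35.
Job 1 waits on its own release at minute 10, so it starts at minute 10 and finishes at 10 + 35 = minute 45.
Job 2 has to wait for job 1 (finishes minute 45); job 5 (finishes minute 35). The latest of these is minute 45, so job 2 runs minute 45 to 45 + 50 = minute 95.
Job 3 waits on job 2 (finishes minute 95, plus 15-minute gap → minute 110); job 5 (finishes minute 35, plus 5-minute gap → minute 40). The latest of these is minute 110, which is the earliest job 3 can start.

110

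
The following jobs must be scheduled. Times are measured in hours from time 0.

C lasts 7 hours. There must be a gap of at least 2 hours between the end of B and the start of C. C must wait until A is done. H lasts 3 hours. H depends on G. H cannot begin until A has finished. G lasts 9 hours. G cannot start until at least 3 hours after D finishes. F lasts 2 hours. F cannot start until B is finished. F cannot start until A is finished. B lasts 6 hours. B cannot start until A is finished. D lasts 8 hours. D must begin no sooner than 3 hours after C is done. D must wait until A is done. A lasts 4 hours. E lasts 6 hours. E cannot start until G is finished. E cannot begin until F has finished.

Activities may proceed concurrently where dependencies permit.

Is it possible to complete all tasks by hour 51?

Yes

A has no prerequisites, so it starts at hour 0 and finishes at hour 4.
B waits on A (finishes hour 4), so it starts at hour 4 and finishes at 4 + 6 = hour 10.
F has to wait for B (finishes hour 10); A (finishes hour 4). The latest of these is hour 10, so F runs hour 10 to 10 + 2 = hour 12.
C has to wait for B (finishes hour 10, plus 2-hour gap → hour 12); A (finishes hour 4). The latest of these is hour 12, so C runs hour 12 to 12 + 7 = hour 19.
D cannot start until C (finishes hour 19, plus 3-hour gap → hour 22); A (finishes hour 4). The controlling bound is hour 22, so D finishes at 22 + 8 = hour 30.
After D (finishes hour 30, plus 3-hour gap → hour 33), G can start at hour 33 and finishes at hour 42.
H has to wait for G (finishes hour 42); A (finishes hour 4). The latest of these is hour 42, so H runs hour 42 to 42 + 3 = hour 45.
E has to wait for G (finishes hour 42); F (finishes hour 12). The latest of these is hour 42, so E runs hour 42 to 42 + 6 = hour 48.
Every task is finished by hour 48, which is no later than the deadline of 51, so the schedule is feasible.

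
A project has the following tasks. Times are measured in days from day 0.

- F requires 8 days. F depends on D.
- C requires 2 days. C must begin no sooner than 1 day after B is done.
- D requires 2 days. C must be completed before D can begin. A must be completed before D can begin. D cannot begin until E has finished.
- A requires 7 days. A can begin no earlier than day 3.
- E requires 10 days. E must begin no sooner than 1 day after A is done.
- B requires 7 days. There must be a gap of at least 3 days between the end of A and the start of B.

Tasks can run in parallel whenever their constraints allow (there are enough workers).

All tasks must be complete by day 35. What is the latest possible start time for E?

15

F has no dependents, so it just needs to finish by day 35. Starting by 35 − 8 = day 27 achieves that.
D has to be done before F (must start by day 27). That means finishing by day 27, i.e. starting by 27 − 2 = day 25.
E feeds into D (must start by day 25); so E must finish by day 25 and therefore start by day 15.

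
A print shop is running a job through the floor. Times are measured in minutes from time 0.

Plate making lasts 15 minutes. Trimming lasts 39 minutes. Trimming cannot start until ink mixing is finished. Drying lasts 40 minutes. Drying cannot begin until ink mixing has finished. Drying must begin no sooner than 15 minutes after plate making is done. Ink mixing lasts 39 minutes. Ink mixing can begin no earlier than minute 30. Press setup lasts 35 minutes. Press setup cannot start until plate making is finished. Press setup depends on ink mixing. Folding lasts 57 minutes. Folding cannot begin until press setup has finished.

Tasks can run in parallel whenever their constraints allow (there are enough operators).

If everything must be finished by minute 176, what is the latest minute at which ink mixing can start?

Nothing follows folding; the deadline of minute 176 is its only limit. It must start by 176 − 57 = minute 119.
Press setup has to be done before folding (must start by minute 119). That means finishing by minute 119, i.e. starting by 119 − 35 = minute 84.
Drying has no dependents, so it just needs to finish by minute 176. Starting by 176 − 40 = minute 136 achieves that.
To finish by minute 176, trimming (duration 39) must start no later than minute 137.
Ink mixing has several dependents: press setup (must start by minute 84); drying (must start by minute 136); trimming (must start by minute 137). The earliest of those limits is minute 84, so ink mixing must start by 84 − 39 = minute 45.

45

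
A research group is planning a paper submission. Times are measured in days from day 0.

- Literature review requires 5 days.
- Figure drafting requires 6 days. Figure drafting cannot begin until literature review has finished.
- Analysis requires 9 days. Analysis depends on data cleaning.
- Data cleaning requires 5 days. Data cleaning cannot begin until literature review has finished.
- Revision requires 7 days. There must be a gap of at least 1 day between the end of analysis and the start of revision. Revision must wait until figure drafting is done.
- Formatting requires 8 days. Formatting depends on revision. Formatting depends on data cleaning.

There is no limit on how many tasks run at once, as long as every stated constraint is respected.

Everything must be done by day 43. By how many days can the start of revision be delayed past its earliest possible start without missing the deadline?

Literature review can start immediately at day 0; it finishes at day 5.
Figure drafting waits on literature review (finishes day 5), so it starts at day 5 and finishes at 5 + 6 = day 11.
After literature review (finishes day 5), data cleaning can start at day 5 and finishes at day 10.
Analysis cannot begin until data cleaning (finishes day 10). It runs from day 10 to 10 + 9 = day 19.
Revision has to wait for analysis (finishes day 19, plus 1-day gap → day 20); figure drafting (finishes day 11). The latest of these is day 20, so revision runs day 20 to 20 + 7 = day 27.

Working backward from the deadline:
To finish by day 43, formatting (duration 8) must start no later than day 35.
Since formatting (must start by day 35) depends on it, revision must finish by day 35. Backing off its 7-day duration gives a latest start of day 28.
So revision can start as early as day 20 and as late as day 28, giving 28 − 20 = 8 days of slack.

8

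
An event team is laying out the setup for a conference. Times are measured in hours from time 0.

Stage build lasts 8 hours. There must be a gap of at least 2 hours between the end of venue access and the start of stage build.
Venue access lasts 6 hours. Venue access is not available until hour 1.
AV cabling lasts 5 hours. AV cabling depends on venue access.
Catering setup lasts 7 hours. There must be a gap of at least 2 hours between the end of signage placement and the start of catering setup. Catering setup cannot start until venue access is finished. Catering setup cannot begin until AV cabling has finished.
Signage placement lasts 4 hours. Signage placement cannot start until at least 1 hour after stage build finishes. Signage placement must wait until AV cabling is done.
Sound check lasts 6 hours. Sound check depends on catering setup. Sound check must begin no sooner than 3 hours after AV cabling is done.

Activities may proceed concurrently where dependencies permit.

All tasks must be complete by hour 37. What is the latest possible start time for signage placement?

To finish by hour 37, sound check (duration 6) must start no later than hour 31.
Catering setup has to be done before sound check (must start by hour 31). That means finishing by hour 31, i.e. starting by 31 − 7 = hour 24.
Since catering setup (must start by hour 24, minus 2-hour gap → hour 22) depends on it, signage placement must finish by hour 22. Backing off its 4-hour duration gives a latest start of hour 18.

18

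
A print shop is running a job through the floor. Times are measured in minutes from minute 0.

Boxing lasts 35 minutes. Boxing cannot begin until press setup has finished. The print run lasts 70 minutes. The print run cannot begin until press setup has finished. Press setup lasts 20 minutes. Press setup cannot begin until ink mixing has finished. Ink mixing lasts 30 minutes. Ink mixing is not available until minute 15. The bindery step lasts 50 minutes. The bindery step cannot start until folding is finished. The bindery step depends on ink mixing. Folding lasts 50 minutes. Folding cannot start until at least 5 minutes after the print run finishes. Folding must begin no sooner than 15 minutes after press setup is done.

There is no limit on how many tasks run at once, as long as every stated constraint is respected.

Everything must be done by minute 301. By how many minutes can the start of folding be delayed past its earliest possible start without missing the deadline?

Ink mixing waits on its own release at minute 15, so it starts at minute 15 and finishes at 15 + 30 = minute 45.
After ink mixing (finishes minute 45), press setup can start at minute 45 and finishes at minute 65.
The print run waits on press setup (finishes minute 65), so it starts at minute 65 and finishes at 65 + 70 = minute 135.
Folding needs all of the print run (finishes minute 135, plus 5-minute gap → minute 140); press setup (finishes minute 65, plus 15-minute gap → minute 80). That puts its earliest start at minute 140; it finishes at 140 + 50 = minute 190.

Working backward from the deadline:
The bindery step has no dependents, so it just needs to finish by minute 301. Starting by 301 − 50 = minute 251 achieves that.
Since the bindery step (must start by minute 251) depends on it, folding must finish by minute 251. Backing off its 50-minute duration gives a latest start of minute 201.
So folding can start as early as minute 140 and as late as minute 201, giving 201 − 140 = 61 minutes of slack.

61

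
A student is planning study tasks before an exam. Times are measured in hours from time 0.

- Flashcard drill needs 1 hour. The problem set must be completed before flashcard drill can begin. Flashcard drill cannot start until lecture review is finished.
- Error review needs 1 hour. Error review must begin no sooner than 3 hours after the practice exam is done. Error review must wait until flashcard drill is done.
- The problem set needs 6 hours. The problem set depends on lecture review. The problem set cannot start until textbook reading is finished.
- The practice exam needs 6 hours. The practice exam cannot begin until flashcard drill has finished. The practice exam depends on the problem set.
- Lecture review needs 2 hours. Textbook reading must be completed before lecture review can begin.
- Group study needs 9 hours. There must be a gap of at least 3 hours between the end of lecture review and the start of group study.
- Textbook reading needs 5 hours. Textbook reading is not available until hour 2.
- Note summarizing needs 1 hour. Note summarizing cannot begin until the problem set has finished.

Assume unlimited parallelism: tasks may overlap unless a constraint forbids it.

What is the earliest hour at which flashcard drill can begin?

15

Textbook reading waits on its own release at hour 2, so it starts at hour 2 and finishes at 2 + 5 = hour 7.
Lecture review waits on textbook reading (finishes hour 7), so it starts at hour 7 and finishes at 7 + 2 = hour 9.
For the problem set: lecture review (finishes hour 9); textbook reading (finishes hour 7). Taking the maximum gives a start of hour 9, and it finishes at 9 + 6 = hour 15.
Flashcard drill waits on the problem set (finishes hour 15); lecture review (finishes hour 9). The latest of these is hour 15, which is the earliest flashcard drill can start.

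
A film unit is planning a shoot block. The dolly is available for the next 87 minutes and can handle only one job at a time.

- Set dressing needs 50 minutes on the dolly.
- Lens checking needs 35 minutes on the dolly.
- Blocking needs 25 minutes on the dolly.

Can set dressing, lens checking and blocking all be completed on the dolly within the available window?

Running back to back, the jobs need 50 + 35 + 25 = 110 minutes on the dolly.
Since 110 > 87, they cannot all fit.

No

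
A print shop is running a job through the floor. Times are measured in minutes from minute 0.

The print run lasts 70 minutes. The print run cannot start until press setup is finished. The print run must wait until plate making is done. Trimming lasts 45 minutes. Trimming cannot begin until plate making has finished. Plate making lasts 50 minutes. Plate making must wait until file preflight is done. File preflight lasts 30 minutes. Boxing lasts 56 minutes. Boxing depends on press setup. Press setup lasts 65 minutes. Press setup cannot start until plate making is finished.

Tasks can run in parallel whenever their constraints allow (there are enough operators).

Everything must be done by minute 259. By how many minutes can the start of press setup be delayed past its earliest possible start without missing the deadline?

44

Nothing blocks file preflight, so it runs from minute 0 to minute 30.
After file preflight (finishes minute 30), plate making can start at minute 30 and finishes at minute 80.
Press setup waits on plate making (finishes minute 80), so it starts at minute 80 and finishes at 80 + 65 = minute 145.

Working backward from the deadline:
The print run has no dependents, so it just needs to finish by minute 259. Starting by 259 − 70 = minute 189 achieves that.
Boxing has no dependents, so it just needs to finish by minute 259. Starting by 259 − 56 = minute 203 achieves that.
For press setup: the print run (must start by minute 189); boxing (must start by minute 203). The most restrictive is minute 189; with a 65-minute duration, press setup must start by minute 124.
So press setup can start as early as minute 80 and as late as minute 124, giving 124 − 80 = 44 minutes of slack.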